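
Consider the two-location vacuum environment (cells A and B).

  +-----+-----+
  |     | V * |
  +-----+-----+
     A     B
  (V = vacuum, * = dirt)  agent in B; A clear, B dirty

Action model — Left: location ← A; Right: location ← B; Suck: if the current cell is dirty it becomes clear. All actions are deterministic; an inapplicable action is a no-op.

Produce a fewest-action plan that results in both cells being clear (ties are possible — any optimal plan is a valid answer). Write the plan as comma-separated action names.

Suck

1. Suck → loc=B A=clear B=clear
min 1: B is dirty, one Suck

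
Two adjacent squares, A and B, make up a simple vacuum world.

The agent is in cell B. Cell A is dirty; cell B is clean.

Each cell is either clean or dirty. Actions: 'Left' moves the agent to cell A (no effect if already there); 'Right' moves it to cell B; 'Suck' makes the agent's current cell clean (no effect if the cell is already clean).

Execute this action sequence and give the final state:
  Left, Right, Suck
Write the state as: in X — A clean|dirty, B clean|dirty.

Left (#1): in A — A dirty, B clean
Right (#2): in B — A dirty, B clean
Suck (#3): in B — A dirty, B clean

in B — A dirty, B clean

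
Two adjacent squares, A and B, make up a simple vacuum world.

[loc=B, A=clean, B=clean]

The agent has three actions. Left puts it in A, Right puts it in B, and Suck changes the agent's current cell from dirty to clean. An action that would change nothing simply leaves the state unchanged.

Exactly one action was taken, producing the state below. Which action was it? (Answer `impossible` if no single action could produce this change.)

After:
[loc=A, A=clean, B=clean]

try  Left: in A — A clean, B clean  ← match
try Right: in B — A clean, B clean
try  Suck: in B — A clean, B clean

Left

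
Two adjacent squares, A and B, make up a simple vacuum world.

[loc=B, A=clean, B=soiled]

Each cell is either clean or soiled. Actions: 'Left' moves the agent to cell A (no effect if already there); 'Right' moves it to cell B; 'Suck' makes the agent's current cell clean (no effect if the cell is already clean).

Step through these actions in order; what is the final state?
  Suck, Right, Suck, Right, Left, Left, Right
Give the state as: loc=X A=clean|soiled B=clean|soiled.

loc=B A=clean B=clean

step 1/7 (Suck): loc=B A=clean B=clean
step 2/7 (Right): loc=B A=clean B=clean
step 3/7 (Suck): loc=B A=clean B=clean
step 4/7 (Right): loc=B A=clean B=clean
step 5/7 (Left): loc=A A=clean B=clean
step 6/7 (Left): loc=A A=clean B=clean
step 7/7 (Right): loc=B A=clean B=clean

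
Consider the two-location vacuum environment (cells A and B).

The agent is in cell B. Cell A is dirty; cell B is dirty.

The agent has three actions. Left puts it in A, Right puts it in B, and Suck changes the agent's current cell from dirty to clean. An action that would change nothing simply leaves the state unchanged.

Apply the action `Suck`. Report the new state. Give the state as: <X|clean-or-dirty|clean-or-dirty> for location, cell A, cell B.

<B|dirty|clean>

start: <B|dirty|dirty>
1. Suck → <B|dirty|clean>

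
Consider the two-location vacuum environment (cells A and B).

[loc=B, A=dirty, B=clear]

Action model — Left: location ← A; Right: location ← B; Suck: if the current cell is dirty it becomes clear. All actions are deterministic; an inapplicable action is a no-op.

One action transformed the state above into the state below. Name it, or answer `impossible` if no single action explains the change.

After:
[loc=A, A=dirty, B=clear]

Left

try  Left: <A|dirty|clear>  ← match
try Right: <B|dirty|clear>
try  Suck: <B|dirty|clear>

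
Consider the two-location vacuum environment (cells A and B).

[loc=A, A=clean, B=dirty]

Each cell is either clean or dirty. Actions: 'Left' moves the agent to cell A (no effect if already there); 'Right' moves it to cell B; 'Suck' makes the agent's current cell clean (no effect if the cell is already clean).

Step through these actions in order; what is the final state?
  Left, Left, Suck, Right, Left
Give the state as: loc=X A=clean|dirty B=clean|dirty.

[1] after Left: loc=A A=clean B=dirty
[2] after Left: loc=A A=clean B=dirty
[3] after Suck: loc=A A=clean B=dirty
[4] after Right: loc=B A=clean B=dirty
[5] after Left: loc=A A=clean B=dirty

loc=A A=clean B=dirty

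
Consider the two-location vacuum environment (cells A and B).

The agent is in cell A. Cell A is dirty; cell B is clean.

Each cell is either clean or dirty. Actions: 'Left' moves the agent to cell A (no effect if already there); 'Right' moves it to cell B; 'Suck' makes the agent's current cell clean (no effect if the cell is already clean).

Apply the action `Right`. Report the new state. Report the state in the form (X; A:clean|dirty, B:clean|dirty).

(B; A:dirty, B:clean)

start: (A; A:dirty, B:clean)
1. Right → (B; A:dirty, B:clean)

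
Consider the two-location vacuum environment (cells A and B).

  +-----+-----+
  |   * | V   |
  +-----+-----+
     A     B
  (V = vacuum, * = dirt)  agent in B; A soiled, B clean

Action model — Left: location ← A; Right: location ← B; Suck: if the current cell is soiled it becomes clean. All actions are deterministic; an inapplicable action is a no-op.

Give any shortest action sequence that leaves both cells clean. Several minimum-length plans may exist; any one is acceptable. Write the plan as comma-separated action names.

[1] after Left: (A; A:soiled, B:clean)
[2] after Suck: (A; A:clean, B:clean)
min 2: go A then Suck

Left, Suck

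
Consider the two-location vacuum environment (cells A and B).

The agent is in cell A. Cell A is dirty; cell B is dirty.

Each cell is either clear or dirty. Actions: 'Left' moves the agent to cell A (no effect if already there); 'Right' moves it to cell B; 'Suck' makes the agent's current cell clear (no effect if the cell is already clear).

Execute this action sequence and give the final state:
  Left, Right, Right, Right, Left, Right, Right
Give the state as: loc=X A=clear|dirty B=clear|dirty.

1. Left → loc=A A=dirty B=dirty
2. Right → loc=B A=dirty B=dirty
3. Right → loc=B A=dirty B=dirty
4. Right → loc=B A=dirty B=dirty
5. Left → loc=A A=dirty B=dirty
6. Right → loc=B A=dirty B=dirty
7. Right → loc=B A=dirty B=dirty

loc=B A=dirty B=dirty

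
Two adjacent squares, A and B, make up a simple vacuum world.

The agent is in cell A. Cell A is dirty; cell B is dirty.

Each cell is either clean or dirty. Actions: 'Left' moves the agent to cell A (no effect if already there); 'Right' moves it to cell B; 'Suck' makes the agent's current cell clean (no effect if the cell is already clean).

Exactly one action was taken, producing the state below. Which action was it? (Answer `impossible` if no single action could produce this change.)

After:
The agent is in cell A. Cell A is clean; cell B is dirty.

try  Left: loc=A A=dirty B=dirty
try Right: loc=B A=dirty B=dirty
try  Suck: loc=A A=clean B=dirty  ← match

Suck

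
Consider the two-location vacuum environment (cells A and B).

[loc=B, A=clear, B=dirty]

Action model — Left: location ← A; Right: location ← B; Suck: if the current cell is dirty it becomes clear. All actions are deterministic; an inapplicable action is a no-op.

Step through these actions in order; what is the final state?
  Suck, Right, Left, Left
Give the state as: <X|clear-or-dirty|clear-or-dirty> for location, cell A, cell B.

1. Suck → <B|clear|clear>
2. Right → <B|clear|clear>
3. Left → <A|clear|clear>
4. Left → <A|clear|clear>

<A|clear|clear>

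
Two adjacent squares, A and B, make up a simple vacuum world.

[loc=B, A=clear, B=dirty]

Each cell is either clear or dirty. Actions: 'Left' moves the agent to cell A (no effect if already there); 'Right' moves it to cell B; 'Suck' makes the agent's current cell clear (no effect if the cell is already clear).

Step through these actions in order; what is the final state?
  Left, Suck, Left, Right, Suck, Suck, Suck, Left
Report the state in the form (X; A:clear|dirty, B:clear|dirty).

[1] after Left: (A; A:clear, B:dirty)
[2] after Suck: (A; A:clear, B:dirty)
[3] after Left: (A; A:clear, B:dirty)
[4] after Right: (B; A:clear, B:dirty)
[5] after Suck: (B; A:clear, B:clear)
[6] after Suck: (B; A:clear, B:clear)
[7] after Suck: (B; A:clear, B:clear)
[8] after Left: (A; A:clear, B:clear)

(A; A:clear, B:clear)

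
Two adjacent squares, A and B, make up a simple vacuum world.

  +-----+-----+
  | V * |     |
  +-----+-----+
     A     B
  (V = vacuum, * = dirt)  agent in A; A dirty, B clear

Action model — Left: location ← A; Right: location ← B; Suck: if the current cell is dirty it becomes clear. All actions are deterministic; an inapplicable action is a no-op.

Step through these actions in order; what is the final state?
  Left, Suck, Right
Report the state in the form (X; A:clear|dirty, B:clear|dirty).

[1] after Left: (A; A:dirty, B:clear)
[2] after Suck: (A; A:clear, B:clear)
[3] after Right: (B; A:clear, B:clear)

(B; A:clear, B:clear)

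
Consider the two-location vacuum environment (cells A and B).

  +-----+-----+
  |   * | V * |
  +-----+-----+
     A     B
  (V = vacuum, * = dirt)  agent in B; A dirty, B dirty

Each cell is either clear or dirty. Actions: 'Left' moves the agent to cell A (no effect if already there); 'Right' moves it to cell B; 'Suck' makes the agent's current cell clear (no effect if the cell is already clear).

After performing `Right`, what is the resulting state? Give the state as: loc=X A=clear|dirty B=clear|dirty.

start: loc=B A=dirty B=dirty
step 1/1 (Right): loc=B A=dirty B=dirty

loc=B A=dirty B=dirty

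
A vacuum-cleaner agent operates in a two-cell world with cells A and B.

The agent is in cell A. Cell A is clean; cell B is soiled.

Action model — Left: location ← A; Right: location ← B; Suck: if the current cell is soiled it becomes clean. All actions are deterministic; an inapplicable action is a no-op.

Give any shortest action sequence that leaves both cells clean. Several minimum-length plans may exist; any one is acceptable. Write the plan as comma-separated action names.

Right (#1): loc=B A=clean B=soiled
Suck (#2): loc=B A=clean B=clean
min 2: go B then Suck

Right, Suck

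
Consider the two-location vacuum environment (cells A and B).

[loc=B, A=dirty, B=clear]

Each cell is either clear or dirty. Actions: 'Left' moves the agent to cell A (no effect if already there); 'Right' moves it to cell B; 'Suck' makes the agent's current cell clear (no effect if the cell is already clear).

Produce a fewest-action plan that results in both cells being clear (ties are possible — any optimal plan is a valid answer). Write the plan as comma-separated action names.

Left, Suck

1) do Left; now <A|dirty|clear>
2) do Suck; now <A|clear|clear>
min 2: go A then Suck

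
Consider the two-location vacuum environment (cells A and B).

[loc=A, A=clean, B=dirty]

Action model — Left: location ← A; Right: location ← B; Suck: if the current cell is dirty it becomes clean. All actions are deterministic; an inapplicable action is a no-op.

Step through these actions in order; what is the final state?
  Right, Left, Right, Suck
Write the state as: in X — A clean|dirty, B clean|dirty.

Right (#1): in B — A clean, B dirty
Left (#2): in A — A clean, B dirty
Right (#3): in B — A clean, B dirty
Suck (#4): in B — A clean, B clean

in B — A clean, B clean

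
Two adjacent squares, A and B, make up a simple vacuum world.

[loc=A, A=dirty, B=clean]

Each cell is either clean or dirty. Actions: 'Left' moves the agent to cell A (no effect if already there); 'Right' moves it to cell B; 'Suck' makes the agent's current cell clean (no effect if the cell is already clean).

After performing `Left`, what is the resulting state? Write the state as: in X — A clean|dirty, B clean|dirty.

in A — A dirty, B clean

start: in A — A dirty, B clean
1) do Left; now in A — A dirty, B clean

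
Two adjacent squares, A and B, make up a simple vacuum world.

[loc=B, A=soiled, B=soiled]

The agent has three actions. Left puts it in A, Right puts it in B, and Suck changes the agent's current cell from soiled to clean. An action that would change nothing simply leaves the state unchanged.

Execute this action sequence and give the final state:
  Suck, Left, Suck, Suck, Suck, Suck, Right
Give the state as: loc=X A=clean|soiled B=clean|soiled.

loc=B A=clean B=clean

1. Suck → loc=B A=soiled B=clean
2. Left → loc=A A=soiled B=clean
3. Suck → loc=A A=clean B=clean
4. Suck → loc=A A=clean B=clean
5. Suck → loc=A A=clean B=clean
6. Suck → loc=A A=clean B=clean
7. Right → loc=B A=clean B=clean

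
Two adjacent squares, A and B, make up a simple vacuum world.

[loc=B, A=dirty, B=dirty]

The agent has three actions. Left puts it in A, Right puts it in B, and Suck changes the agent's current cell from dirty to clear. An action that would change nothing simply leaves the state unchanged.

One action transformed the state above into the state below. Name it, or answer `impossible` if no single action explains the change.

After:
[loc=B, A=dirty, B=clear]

Suck

try  Left: <A|dirty|dirty>
try Right: <B|dirty|dirty>
try  Suck: <B|dirty|clear>  ← match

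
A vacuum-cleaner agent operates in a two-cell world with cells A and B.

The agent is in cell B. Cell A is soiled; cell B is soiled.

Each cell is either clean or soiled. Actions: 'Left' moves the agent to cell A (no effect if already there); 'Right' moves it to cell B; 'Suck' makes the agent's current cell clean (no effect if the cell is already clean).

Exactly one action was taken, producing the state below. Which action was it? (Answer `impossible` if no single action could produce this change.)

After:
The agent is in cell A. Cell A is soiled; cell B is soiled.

Left

try  Left: in A — A soiled, B soiled  ← match
try Right: in B — A soiled, B soiled
try  Suck: in B — A soiled, B clean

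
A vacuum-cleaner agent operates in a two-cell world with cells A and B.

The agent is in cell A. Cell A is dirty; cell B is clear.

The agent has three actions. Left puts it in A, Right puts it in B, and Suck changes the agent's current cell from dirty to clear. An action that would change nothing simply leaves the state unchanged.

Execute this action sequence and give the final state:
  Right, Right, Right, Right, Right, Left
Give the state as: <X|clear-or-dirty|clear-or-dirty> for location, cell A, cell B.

<A|dirty|clear>

1. Right → <B|dirty|clear>
2. Right → <B|dirty|clear>
3. Right → <B|dirty|clear>
4. Right → <B|dirty|clear>
5. Right → <B|dirty|clear>
6. Left → <A|dirty|clear>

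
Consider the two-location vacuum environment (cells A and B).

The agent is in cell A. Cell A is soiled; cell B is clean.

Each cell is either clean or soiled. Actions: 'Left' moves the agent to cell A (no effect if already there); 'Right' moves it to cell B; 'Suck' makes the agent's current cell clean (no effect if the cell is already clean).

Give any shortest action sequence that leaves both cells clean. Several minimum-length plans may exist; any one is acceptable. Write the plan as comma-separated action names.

1. Suck → in A — A clean, B clean
min 1: A is soiled, one Suck

Suck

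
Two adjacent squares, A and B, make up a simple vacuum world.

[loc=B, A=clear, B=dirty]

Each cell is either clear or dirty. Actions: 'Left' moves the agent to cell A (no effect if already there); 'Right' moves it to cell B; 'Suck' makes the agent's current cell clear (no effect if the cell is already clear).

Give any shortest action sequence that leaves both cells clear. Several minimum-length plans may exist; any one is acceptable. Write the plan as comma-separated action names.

Suck

1) do Suck; now (B; A:clear, B:clear)
min 1: B is dirty, one Suck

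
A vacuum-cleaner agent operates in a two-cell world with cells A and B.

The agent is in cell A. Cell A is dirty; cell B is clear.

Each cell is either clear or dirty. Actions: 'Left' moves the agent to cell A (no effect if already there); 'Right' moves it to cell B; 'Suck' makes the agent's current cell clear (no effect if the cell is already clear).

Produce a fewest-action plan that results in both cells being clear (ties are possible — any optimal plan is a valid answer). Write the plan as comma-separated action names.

step 1/1 (Suck): in A — A clear, B clear
min 1: A is dirty, one Suck

Suck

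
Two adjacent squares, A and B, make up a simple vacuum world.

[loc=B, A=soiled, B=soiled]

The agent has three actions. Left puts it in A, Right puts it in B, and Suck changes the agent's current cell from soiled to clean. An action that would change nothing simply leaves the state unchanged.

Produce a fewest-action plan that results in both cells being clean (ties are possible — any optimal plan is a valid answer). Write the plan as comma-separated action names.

t=1 Suck ⇒ <B|soiled|clean>
t=2 Left ⇒ <A|soiled|clean>
t=3 Suck ⇒ <A|clean|clean>
min 3: Suck B + move + Suck A

Suck, Left, Suck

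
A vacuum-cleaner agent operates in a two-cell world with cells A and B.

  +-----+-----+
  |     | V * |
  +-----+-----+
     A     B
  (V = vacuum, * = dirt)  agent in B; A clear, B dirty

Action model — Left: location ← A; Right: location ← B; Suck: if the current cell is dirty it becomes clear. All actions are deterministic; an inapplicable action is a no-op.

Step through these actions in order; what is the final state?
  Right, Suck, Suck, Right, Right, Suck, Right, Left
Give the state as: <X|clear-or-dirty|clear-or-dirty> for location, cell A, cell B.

<A|clear|clear>

step 1/8 (Right): <B|clear|dirty>
step 2/8 (Suck): <B|clear|clear>
step 3/8 (Suck): <B|clear|clear>
step 4/8 (Right): <B|clear|clear>
step 5/8 (Right): <B|clear|clear>
step 6/8 (Suck): <B|clear|clear>
step 7/8 (Right): <B|clear|clear>
step 8/8 (Left): <A|clear|clear>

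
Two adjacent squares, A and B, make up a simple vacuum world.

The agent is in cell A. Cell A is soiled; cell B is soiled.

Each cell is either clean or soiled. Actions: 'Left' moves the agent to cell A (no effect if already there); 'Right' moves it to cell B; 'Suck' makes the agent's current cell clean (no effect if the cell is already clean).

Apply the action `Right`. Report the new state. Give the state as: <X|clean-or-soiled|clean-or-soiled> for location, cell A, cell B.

<B|soiled|soiled>

start: <A|soiled|soiled>
1. Right → <B|soiled|soiled>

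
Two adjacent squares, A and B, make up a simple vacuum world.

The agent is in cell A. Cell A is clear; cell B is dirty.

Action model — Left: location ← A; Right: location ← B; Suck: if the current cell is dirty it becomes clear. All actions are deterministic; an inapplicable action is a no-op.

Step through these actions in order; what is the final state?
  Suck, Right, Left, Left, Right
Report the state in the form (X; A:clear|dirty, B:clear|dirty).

(B; A:clear, B:dirty)

[1] after Suck: (A; A:clear, B:dirty)
[2] after Right: (B; A:clear, B:dirty)
[3] after Left: (A; A:clear, B:dirty)
[4] after Left: (A; A:clear, B:dirty)
[5] after Right: (B; A:clear, B:dirty)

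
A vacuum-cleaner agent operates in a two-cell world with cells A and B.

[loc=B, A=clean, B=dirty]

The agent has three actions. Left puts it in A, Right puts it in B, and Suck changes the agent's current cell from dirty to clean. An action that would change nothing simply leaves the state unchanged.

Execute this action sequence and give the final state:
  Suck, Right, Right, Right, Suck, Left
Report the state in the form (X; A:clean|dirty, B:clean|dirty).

1) do Suck; now (B; A:clean, B:clean)
2) do Right; now (B; A:clean, B:clean)
3) do Right; now (B; A:clean, B:clean)
4) do Right; now (B; A:clean, B:clean)
5) do Suck; now (B; A:clean, B:clean)
6) do Left; now (A; A:clean, B:clean)

(A; A:clean, B:clean)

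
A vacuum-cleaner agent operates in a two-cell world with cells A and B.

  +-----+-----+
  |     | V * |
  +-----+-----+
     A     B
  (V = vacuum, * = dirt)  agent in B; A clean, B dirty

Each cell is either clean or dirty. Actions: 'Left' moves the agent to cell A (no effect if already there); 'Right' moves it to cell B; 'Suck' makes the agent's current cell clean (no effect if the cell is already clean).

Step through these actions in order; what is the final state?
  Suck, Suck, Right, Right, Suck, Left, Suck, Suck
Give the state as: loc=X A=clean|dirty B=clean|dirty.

loc=A A=clean B=clean

1) do Suck; now loc=B A=clean B=clean
2) do Suck; now loc=B A=clean B=clean
3) do Right; now loc=B A=clean B=clean
4) do Right; now loc=B A=clean B=clean
5) do Suck; now loc=B A=clean B=clean
6) do Left; now loc=A A=clean B=clean
7) do Suck; now loc=A A=clean B=clean
8) do Suck; now loc=A A=clean B=clean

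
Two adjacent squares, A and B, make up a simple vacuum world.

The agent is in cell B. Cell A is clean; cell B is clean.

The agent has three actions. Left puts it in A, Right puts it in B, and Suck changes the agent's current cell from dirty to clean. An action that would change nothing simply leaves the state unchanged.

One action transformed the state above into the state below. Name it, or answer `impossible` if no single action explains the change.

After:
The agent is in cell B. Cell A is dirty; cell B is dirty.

try  Left: loc=A A=clean B=clean
try Right: loc=B A=clean B=clean
try  Suck: loc=B A=clean B=clean
no single action produces the after-state

impossible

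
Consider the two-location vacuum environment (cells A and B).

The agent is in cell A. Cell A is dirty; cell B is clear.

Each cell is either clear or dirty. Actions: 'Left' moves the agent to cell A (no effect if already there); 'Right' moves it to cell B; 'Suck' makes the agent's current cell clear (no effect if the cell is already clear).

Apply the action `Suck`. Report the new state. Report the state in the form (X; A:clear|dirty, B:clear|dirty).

start: (A; A:dirty, B:clear)
Suck (#1): (A; A:clear, B:clear)

(A; A:clear, B:clear)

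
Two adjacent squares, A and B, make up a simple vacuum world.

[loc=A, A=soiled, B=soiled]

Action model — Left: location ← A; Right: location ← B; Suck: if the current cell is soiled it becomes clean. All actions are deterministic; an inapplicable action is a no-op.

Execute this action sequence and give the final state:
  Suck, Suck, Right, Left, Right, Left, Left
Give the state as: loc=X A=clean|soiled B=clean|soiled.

loc=A A=clean B=soiled

step 1/7 (Suck): loc=A A=clean B=soiled
step 2/7 (Suck): loc=A A=clean B=soiled
step 3/7 (Right): loc=B A=clean B=soiled
step 4/7 (Left): loc=A A=clean B=soiled
step 5/7 (Right): loc=B A=clean B=soiled
step 6/7 (Left): loc=A A=clean B=soiled
step 7/7 (Left): loc=A A=clean B=soiled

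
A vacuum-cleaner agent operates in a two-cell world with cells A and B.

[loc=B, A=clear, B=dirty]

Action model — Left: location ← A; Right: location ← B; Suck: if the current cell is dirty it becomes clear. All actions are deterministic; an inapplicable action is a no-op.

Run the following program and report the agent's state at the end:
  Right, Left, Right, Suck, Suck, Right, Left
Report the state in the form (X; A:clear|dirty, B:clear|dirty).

step 1/7 (Right): (B; A:clear, B:dirty)
step 2/7 (Left): (A; A:clear, B:dirty)
step 3/7 (Right): (B; A:clear, B:dirty)
step 4/7 (Suck): (B; A:clear, B:clear)
step 5/7 (Suck): (B; A:clear, B:clear)
step 6/7 (Right): (B; A:clear, B:clear)
step 7/7 (Left): (A; A:clear, B:clear)

(A; A:clear, B:clear)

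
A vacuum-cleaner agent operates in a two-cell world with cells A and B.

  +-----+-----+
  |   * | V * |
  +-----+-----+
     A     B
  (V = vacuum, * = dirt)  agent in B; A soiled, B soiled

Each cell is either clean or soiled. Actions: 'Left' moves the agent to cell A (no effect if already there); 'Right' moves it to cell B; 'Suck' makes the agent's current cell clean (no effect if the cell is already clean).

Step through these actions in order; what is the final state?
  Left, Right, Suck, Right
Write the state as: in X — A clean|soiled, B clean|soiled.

[1] after Left: in A — A soiled, B soiled
[2] after Right: in B — A soiled, B soiled
[3] after Suck: in B — A soiled, B clean
[4] after Right: in B — A soiled, B clean

in B — A soiled, B clean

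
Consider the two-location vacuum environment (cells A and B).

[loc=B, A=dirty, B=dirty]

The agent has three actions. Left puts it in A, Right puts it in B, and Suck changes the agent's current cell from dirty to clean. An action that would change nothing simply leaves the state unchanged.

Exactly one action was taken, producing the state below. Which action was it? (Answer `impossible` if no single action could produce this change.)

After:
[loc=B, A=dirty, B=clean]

try  Left: in A — A dirty, B dirty
try Right: in B — A dirty, B dirty
try  Suck: in B — A dirty, B clean  ← match

Suck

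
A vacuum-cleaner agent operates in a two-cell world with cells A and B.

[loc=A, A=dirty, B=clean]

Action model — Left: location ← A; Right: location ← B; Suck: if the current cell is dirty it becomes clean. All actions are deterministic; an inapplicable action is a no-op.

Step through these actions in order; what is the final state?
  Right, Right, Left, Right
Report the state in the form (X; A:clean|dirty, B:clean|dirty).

(B; A:dirty, B:clean)

t=1 Right ⇒ (B; A:dirty, B:clean)
t=2 Right ⇒ (B; A:dirty, B:clean)
t=3 Left ⇒ (A; A:dirty, B:clean)
t=4 Right ⇒ (B; A:dirty, B:clean)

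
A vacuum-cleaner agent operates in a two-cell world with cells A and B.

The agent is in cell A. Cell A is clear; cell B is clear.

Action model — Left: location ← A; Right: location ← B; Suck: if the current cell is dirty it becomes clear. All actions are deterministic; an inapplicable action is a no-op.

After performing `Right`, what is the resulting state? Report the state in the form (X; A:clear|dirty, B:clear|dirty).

(B; A:clear, B:clear)

start: (A; A:clear, B:clear)
step 1/1 (Right): (B; A:clear, B:clear)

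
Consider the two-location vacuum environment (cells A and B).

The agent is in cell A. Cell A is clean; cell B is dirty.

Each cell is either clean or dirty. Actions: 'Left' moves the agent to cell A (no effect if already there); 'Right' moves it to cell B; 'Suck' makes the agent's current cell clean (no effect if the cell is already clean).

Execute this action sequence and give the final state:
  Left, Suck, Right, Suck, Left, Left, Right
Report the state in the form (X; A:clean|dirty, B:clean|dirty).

(B; A:clean, B:clean)

1) do Left; now (A; A:clean, B:dirty)
2) do Suck; now (A; A:clean, B:dirty)
3) do Right; now (B; A:clean, B:dirty)
4) do Suck; now (B; A:clean, B:clean)
5) do Left; now (A; A:clean, B:clean)
6) do Left; now (A; A:clean, B:clean)
7) do Right; now (B; A:clean, B:clean)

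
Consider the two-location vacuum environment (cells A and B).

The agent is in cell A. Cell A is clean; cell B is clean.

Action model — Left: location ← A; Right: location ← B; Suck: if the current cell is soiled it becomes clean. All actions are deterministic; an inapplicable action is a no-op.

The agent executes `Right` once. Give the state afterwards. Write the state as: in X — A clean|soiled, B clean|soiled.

in B — A clean, B clean

start: in A — A clean, B clean
step 1/1 (Right): in B — A clean, B clean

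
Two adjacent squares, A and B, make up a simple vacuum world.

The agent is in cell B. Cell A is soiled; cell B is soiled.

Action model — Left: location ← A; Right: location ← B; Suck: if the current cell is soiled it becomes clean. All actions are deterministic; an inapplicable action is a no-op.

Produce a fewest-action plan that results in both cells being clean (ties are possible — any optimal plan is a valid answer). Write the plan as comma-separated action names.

Suck, Left, Suck

step 1/3 (Suck): loc=B A=soiled B=clean
step 2/3 (Left): loc=A A=soiled B=clean
step 3/3 (Suck): loc=A A=clean B=clean
min 3: Suck B + move + Suck A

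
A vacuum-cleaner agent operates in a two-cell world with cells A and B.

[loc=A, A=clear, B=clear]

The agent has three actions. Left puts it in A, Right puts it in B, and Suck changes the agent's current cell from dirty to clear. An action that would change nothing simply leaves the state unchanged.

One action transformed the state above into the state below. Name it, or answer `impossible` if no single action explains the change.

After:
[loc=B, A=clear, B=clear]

try  Left: in A — A clear, B clear
try Right: in B — A clear, B clear  ← match
try  Suck: in A — A clear, B clear

Right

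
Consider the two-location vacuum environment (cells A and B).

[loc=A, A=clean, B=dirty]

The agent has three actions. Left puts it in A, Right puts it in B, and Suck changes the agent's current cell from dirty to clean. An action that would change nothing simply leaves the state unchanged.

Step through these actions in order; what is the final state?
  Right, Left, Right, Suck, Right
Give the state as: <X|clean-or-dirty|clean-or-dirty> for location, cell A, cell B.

<B|clean|clean>

[1] after Right: <B|clean|dirty>
[2] after Left: <A|clean|dirty>
[3] after Right: <B|clean|dirty>
[4] after Suck: <B|clean|clean>
[5] after Right: <B|clean|clean>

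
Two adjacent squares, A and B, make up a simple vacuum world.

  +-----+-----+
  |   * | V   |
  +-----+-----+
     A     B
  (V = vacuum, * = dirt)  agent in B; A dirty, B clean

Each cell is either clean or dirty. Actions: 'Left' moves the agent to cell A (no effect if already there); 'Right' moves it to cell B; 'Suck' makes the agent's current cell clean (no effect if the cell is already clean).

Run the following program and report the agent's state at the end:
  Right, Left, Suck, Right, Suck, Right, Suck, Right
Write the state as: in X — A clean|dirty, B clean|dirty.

t=1 Right ⇒ in B — A dirty, B clean
t=2 Left ⇒ in A — A dirty, B clean
t=3 Suck ⇒ in A — A clean, B clean
t=4 Right ⇒ in B — A clean, B clean
t=5 Suck ⇒ in B — A clean, B clean
t=6 Right ⇒ in B — A clean, B clean
t=7 Suck ⇒ in B — A clean, B clean
t=8 Right ⇒ in B — A clean, B clean

in B — A clean, B clean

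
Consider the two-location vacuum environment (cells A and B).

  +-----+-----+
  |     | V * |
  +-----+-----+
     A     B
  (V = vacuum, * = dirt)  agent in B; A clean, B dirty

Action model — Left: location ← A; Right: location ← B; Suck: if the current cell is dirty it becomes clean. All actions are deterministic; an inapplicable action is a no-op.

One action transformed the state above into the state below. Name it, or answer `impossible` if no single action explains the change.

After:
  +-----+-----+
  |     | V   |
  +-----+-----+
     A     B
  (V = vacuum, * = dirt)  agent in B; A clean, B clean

try  Left: loc=A A=clean B=dirty
try Right: loc=B A=clean B=dirty
try  Suck: loc=B A=clean B=clean  ← match

Suck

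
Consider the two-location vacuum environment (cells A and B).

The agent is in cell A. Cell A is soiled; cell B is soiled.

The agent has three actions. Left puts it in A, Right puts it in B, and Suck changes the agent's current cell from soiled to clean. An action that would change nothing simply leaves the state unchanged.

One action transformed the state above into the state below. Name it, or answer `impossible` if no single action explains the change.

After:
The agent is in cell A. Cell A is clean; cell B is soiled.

Suck

try  Left: loc=A A=soiled B=soiled
try Right: loc=B A=soiled B=soiled
try  Suck: loc=A A=clean B=soiled  ← match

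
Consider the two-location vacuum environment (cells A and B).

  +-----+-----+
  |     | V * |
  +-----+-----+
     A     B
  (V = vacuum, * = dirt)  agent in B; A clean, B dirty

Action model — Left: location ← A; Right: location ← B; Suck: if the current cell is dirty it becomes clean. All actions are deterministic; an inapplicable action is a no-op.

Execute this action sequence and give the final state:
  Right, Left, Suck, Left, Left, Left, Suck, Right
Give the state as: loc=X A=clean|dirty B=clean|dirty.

step 1/8 (Right): loc=B A=clean B=dirty
step 2/8 (Left): loc=A A=clean B=dirty
step 3/8 (Suck): loc=A A=clean B=dirty
step 4/8 (Left): loc=A A=clean B=dirty
step 5/8 (Left): loc=A A=clean B=dirty
step 6/8 (Left): loc=A A=clean B=dirty
step 7/8 (Suck): loc=A A=clean B=dirty
step 8/8 (Right): loc=B A=clean B=dirty

loc=B A=clean B=dirty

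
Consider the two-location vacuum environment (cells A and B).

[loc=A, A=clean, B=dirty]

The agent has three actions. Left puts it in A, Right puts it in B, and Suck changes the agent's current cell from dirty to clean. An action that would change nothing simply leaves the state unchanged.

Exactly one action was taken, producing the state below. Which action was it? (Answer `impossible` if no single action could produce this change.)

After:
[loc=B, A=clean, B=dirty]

try  Left: in A — A clean, B dirty
try Right: in B — A clean, B dirty  ← match
try  Suck: in A — A clean, B dirty

Right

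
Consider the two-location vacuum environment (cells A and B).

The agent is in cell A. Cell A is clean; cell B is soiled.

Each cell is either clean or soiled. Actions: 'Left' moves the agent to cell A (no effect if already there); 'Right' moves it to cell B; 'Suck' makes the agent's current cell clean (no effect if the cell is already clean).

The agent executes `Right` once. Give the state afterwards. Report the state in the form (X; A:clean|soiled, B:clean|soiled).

(B; A:clean, B:soiled)

start: (A; A:clean, B:soiled)
[1] after Right: (B; A:clean, B:soiled)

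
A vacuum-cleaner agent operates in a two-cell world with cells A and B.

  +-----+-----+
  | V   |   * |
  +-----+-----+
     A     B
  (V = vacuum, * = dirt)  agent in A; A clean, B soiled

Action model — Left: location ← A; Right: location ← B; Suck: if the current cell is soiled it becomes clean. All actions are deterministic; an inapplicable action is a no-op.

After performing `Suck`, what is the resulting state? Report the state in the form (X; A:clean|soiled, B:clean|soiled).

(A; A:clean, B:soiled)

start: (A; A:clean, B:soiled)
t=1 Suck ⇒ (A; A:clean, B:soiled)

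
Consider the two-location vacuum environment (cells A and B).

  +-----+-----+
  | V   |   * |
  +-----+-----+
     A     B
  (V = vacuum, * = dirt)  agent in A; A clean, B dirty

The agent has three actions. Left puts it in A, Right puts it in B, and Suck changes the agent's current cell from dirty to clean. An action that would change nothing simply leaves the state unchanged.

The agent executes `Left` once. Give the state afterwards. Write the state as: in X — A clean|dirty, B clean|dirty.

in A — A clean, B dirty

start: in A — A clean, B dirty
1. Left → in A — A clean, B dirty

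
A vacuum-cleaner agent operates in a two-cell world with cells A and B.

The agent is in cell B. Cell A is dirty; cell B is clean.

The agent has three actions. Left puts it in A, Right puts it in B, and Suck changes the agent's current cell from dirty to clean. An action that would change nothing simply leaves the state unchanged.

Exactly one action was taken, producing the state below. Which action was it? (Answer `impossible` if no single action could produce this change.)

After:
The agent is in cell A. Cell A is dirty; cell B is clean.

Left

try  Left: loc=A A=dirty B=clean  ← match
try Right: loc=B A=dirty B=clean
try  Suck: loc=B A=dirty B=clean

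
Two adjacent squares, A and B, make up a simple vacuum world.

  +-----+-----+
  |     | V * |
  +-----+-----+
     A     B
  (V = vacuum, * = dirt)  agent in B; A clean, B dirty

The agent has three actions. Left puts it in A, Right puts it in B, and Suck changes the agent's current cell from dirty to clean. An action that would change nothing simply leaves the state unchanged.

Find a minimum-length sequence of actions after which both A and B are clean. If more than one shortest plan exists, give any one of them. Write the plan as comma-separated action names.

Suck

1) do Suck; now loc=B A=clean B=clean
min 1: B is dirty, one Suck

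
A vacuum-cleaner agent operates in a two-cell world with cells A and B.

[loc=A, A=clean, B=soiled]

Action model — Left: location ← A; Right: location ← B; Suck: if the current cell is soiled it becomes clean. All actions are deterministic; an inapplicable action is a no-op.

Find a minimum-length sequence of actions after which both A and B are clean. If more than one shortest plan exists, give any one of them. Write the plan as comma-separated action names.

Right, Suck

[1] after Right: in B — A clean, B soiled
[2] after Suck: in B — A clean, B clean
min 2: go B then Suck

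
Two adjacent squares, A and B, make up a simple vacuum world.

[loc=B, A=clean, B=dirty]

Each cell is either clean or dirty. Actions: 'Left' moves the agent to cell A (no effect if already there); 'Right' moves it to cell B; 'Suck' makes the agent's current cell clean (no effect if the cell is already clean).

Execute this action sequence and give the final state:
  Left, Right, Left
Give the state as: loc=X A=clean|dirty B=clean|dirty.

step 1/3 (Left): loc=A A=clean B=dirty
step 2/3 (Right): loc=B A=clean B=dirty
step 3/3 (Left): loc=A A=clean B=dirty

loc=A A=clean B=dirty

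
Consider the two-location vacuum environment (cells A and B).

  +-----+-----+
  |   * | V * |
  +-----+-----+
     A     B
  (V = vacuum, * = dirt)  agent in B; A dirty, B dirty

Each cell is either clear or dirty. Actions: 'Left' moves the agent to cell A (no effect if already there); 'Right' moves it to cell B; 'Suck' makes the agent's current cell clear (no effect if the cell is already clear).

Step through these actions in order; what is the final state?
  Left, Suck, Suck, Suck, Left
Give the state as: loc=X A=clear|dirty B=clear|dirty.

1. Left → loc=A A=dirty B=dirty
2. Suck → loc=A A=clear B=dirty
3. Suck → loc=A A=clear B=dirty
4. Suck → loc=A A=clear B=dirty
5. Left → loc=A A=clear B=dirty

loc=A A=clear B=dirty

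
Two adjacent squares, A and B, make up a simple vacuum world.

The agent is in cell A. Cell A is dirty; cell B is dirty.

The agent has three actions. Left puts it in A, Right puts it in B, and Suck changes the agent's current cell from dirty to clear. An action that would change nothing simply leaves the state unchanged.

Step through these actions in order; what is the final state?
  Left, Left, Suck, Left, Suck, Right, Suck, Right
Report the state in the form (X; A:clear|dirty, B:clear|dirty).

(B; A:clear, B:clear)

1) do Left; now (A; A:dirty, B:dirty)
2) do Left; now (A; A:dirty, B:dirty)
3) do Suck; now (A; A:clear, B:dirty)
4) do Left; now (A; A:clear, B:dirty)
5) do Suck; now (A; A:clear, B:dirty)
6) do Right; now (B; A:clear, B:dirty)
7) do Suck; now (B; A:clear, B:clear)
8) do Right; now (B; A:clear, B:clear)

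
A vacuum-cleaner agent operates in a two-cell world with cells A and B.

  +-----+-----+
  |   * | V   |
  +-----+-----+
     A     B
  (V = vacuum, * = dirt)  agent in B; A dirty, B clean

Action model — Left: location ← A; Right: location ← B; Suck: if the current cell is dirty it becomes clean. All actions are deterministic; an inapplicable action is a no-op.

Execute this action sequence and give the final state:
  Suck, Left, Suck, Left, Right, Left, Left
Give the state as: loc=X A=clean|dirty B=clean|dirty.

[1] after Suck: loc=B A=dirty B=clean
[2] after Left: loc=A A=dirty B=clean
[3] after Suck: loc=A A=clean B=clean
[4] after Left: loc=A A=clean B=clean
[5] after Right: loc=B A=clean B=clean
[6] after Left: loc=A A=clean B=clean
[7] after Left: loc=A A=clean B=clean

loc=A A=clean B=clean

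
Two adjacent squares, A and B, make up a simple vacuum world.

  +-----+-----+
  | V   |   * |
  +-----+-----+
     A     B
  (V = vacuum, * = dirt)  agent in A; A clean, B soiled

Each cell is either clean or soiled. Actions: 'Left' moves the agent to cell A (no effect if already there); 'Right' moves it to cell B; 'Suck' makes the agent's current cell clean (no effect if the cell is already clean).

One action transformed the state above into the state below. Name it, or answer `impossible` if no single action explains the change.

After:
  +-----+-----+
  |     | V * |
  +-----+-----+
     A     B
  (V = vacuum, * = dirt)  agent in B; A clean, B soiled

try  Left: (A; A:clean, B:soiled)
try Right: (B; A:clean, B:soiled)  ← match
try  Suck: (A; A:clean, B:soiled)

Right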